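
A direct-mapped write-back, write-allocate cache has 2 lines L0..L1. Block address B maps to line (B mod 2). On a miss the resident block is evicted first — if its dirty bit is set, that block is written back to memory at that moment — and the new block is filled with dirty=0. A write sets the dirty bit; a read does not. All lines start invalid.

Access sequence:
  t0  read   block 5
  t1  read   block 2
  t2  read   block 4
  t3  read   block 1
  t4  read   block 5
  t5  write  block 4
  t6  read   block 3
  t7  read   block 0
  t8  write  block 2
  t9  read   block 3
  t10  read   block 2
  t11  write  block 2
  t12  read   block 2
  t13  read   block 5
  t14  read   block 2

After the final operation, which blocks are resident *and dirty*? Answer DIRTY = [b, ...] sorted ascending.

DIRTY = [2]

  0 | R B5 → L1 miss [-]
  1 | R B2 → L0 miss [-]
  2 | R B4 → L0 miss [-]
  3 | R B1 → L1 miss [-]
  4 | R B5 → L1 miss [-]
  5 | W B4 → L0 hit [D]
  6 | R B3 → L1 miss [-]
  7 | R B0 → L0 miss wb→B4 [-]
  8 | W B2 → L0 miss [D]
  9 | R B3 → L1 hit [-]
  10 | R B2 → L0 hit [D]
  11 | W B2 → L0 hit [D]
  12 | R B2 → L0 hit [D]
  13 | R B5 → L1 miss [-]
  14 | R B2 → L0 hit [D]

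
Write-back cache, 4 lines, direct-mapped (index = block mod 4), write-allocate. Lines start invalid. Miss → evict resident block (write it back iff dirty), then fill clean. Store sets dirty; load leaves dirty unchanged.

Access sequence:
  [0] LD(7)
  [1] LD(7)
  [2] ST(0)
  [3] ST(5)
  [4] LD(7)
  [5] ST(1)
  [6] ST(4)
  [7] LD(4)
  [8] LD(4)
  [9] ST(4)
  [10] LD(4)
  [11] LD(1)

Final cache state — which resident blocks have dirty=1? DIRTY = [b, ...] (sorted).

  0 | R B7 → L3 miss [-]
  1 | R B7 → L3 hit [-]
  2 | W B0 → L0 miss [D]
  3 | W B5 → L1 miss [D]
  4 | R B7 → L3 hit [-]
  5 | W B1 → L1 miss wb→B5 [D]
  6 | W B4 → L0 miss wb→B0 [D]
  7 | R B4 → L0 hit [D]
  8 | R B4 → L0 hit [D]
  9 | W B4 → L0 hit [D]
  10 | R B4 → L0 hit [D]
  11 | R B1 → L1 hit [D]

DIRTY = [1, 4]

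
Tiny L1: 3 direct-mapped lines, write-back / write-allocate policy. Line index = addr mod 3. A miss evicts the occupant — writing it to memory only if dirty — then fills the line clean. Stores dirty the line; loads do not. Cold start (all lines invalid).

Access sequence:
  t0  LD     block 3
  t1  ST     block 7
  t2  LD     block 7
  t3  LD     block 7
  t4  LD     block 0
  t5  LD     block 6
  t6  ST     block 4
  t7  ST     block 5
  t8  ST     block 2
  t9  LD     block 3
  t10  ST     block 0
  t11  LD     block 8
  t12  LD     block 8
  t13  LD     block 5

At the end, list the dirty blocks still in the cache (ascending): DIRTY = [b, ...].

0: R B3 -> L0 miss  d=-]
1: W B7 -> L1 miss  d=D]
2: R B7 -> L1 hit  d=D]
3: R B7 -> L1 hit  d=D]
4: R B0 -> L0 miss  d=-]
5: R B6 -> L0 miss  d=-]
6: W B4 -> L1 miss wb->B7  d=D]
7: W B5 -> L2 miss  d=D]
8: W B2 -> L2 miss wb->B5  d=D]
9: R B3 -> L0 miss  d=-]
10: W B0 -> L0 miss  d=D]
11: R B8 -> L2 miss wb->B2  d=-]
12: R B8 -> L2 hit  d=-]
13: R B5 -> L2 miss  d=-]

DIRTY = [0, 4]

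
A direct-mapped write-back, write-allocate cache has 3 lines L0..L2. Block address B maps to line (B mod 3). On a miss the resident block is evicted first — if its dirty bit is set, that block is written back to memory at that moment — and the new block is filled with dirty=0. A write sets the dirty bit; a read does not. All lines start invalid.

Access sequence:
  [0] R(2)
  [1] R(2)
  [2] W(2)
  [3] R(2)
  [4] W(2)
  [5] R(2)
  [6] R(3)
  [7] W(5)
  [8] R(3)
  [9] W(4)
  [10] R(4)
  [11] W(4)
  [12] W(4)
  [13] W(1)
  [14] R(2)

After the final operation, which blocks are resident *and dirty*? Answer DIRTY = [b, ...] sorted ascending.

  0 | R B2 → L2 miss [-]
  1 | R B2 → L2 hit [-]
  2 | W B2 → L2 hit [D]
  3 | R B2 → L2 hit [D]
  4 | W B2 → L2 hit [D]
  5 | R B2 → L2 hit [D]
  6 | R B3 → L0 miss [-]
  7 | W B5 → L2 miss wb→B2 [D]
  8 | R B3 → L0 hit [-]
  9 | W B4 → L1 miss [D]
  10 | R B4 → L1 hit [D]
  11 | W B4 → L1 hit [D]
  12 | W B4 → L1 hit [D]
  13 | W B1 → L1 miss wb→B4 [D]
  14 | R B2 → L2 miss wb→B5 [-]

DIRTY = [1]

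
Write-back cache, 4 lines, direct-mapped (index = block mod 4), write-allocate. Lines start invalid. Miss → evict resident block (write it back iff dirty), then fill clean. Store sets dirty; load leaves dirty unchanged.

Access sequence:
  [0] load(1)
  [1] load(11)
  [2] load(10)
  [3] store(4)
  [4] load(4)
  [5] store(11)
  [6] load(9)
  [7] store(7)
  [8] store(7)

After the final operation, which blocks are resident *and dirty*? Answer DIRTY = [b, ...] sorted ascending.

DIRTY = [4, 7]

  0 | R B1 → L1 miss [-]
  1 | R B11 → L3 miss [-]
  2 | R B10 → L2 miss [-]
  3 | W B4 → L0 miss [D]
  4 | R B4 → L0 hit [D]
  5 | W B11 → L3 hit [D]
  6 | R B9 → L1 miss [-]
  7 | W B7 → L3 miss wb→B11 [D]
  8 | W B7 → L3 hit [D]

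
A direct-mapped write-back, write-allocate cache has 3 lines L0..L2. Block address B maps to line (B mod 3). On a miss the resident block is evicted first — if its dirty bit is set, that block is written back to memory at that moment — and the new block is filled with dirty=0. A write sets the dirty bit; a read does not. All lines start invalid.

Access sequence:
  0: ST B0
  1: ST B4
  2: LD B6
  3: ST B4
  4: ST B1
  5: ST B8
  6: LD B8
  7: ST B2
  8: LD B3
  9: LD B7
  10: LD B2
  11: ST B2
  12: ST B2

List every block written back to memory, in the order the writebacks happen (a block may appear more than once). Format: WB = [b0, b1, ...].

  0 | W B0 → L0 miss [D]
  1 | W B4 → L1 miss [D]
  2 | R B6 → L0 miss wb→B0 [-]
  3 | W B4 → L1 hit [D]
  4 | W B1 → L1 miss wb→B4 [D]
  5 | W B8 → L2 miss [D]
  6 | R B8 → L2 hit [D]
  7 | W B2 → L2 miss wb→B8 [D]
  8 | R B3 → L0 miss [-]
  9 | R B7 → L1 miss wb→B1 [-]
  10 | R B2 → L2 hit [D]
  11 | W B2 → L2 hit [D]
  12 | W B2 → L2 hit [D]

WB = [0, 4, 8, 1]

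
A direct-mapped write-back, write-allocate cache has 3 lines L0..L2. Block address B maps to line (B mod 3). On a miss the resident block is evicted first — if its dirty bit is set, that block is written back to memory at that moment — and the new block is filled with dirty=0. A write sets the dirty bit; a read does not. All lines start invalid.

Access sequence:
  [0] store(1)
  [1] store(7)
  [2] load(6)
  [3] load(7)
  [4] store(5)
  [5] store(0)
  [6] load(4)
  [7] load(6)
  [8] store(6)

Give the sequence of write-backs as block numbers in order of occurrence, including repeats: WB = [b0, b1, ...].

WB = [1, 7, 0]

0: W B1 -> L1 miss  d=D]
1: W B7 -> L1 miss wb->B1  d=D]
2: R B6 -> L0 miss  d=-]
3: R B7 -> L1 hit  d=D]
4: W B5 -> L2 miss  d=D]
5: W B0 -> L0 miss  d=D]
6: R B4 -> L1 miss wb->B7  d=-]
7: R B6 -> L0 miss wb->B0  d=-]
8: W B6 -> L0 hit  d=D]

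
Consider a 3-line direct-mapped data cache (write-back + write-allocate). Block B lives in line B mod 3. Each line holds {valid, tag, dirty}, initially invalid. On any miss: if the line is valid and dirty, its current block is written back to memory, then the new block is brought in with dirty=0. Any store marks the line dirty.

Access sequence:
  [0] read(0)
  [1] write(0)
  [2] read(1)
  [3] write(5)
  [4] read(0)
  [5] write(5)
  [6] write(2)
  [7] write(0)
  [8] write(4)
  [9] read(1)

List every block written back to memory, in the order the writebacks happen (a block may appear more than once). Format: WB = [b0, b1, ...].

WB = [5, 4]

0: R B0 → L0 miss [-]
1: W B0 → L0 hit [D]
2: R B1 → L1 miss [-]
3: W B5 → L2 miss [D]
4: R B0 → L0 hit [D]
5: W B5 → L2 hit [D]
6: W B2 → L2 miss wb→B5 [D]
7: W B0 → L0 hit [D]
8: W B4 → L1 miss [D]
9: R B1 → L1 miss wb→B4 [-]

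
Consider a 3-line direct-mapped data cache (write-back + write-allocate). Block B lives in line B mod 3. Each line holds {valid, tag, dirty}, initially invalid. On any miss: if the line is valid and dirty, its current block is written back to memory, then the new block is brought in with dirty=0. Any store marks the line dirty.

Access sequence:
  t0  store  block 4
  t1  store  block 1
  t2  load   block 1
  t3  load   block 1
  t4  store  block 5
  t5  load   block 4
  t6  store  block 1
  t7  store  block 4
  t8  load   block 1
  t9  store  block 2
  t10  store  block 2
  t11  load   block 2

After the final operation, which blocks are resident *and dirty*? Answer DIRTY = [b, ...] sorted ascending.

DIRTY = [2]

0: W B4 → L1 miss [D]
1: W B1 → L1 miss wb→B4 [D]
2: R B1 → L1 hit [D]
3: R B1 → L1 hit [D]
4: W B5 → L2 miss [D]
5: R B4 → L1 miss wb→B1 [-]
6: W B1 → L1 miss [D]
7: W B4 → L1 miss wb→B1 [D]
8: R B1 → L1 miss wb→B4 [-]
9: W B2 → L2 miss wb→B5 [D]
10: W B2 → L2 hit [D]
11: R B2 → L2 hit [D]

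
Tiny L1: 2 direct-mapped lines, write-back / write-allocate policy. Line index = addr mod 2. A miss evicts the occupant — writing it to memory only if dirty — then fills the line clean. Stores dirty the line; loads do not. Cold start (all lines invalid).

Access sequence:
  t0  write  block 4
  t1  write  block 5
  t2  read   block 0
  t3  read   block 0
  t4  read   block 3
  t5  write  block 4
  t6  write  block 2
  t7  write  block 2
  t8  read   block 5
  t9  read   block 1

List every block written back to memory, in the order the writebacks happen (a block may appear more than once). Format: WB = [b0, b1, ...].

WB = [4, 5, 4]

  0 | W B4 → L0 miss [D]
  1 | W B5 → L1 miss [D]
  2 | R B0 → L0 miss wb→B4 [-]
  3 | R B0 → L0 hit [-]
  4 | R B3 → L1 miss wb→B5 [-]
  5 | W B4 → L0 miss [D]
  6 | W B2 → L0 miss wb→B4 [D]
  7 | W B2 → L0 hit [D]
  8 | R B5 → L1 miss [-]
  9 | R B1 → L1 miss [-]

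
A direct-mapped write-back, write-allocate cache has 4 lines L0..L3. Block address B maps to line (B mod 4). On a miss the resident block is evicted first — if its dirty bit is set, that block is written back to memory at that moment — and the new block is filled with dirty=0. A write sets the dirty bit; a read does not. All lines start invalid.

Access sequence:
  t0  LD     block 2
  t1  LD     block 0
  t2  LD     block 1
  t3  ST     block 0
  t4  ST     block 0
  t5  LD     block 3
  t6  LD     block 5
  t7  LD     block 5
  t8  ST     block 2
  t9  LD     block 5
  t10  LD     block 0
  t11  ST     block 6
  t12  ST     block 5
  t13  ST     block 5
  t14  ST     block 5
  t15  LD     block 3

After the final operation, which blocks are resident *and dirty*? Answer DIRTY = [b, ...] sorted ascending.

0: R B2 -> L2 miss  d=-]
1: R B0 -> L0 miss  d=-]
2: R B1 -> L1 miss  d=-]
3: W B0 -> L0 hit  d=D]
4: W B0 -> L0 hit  d=D]
5: R B3 -> L3 miss  d=-]
6: R B5 -> L1 miss  d=-]
7: R B5 -> L1 hit  d=-]
8: W B2 -> L2 hit  d=D]
9: R B5 -> L1 hit  d=-]
10: R B0 -> L0 hit  d=D]
11: W B6 -> L2 miss wb->B2  d=D]
12: W B5 -> L1 hit  d=D]
13: W B5 -> L1 hit  d=D]
14: W B5 -> L1 hit  d=D]
15: R B3 -> L3 hit  d=-]

DIRTY = [0, 5, 6]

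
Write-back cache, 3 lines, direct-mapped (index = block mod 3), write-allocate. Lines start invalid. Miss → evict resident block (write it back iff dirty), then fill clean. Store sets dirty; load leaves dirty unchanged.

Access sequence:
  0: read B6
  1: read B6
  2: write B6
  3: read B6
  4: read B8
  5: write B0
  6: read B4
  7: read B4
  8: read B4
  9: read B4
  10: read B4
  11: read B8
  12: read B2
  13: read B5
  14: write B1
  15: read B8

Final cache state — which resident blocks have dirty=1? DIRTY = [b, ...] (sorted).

  0 | R B6 → L0 miss [-]
  1 | R B6 → L0 hit [-]
  2 | W B6 → L0 hit [D]
  3 | R B6 → L0 hit [D]
  4 | R B8 → L2 miss [-]
  5 | W B0 → L0 miss wb→B6 [D]
  6 | R B4 → L1 miss [-]
  7 | R B4 → L1 hit [-]
  8 | R B4 → L1 hit [-]
  9 | R B4 → L1 hit [-]
  10 | R B4 → L1 hit [-]
  11 | R B8 → L2 hit [-]
  12 | R B2 → L2 miss [-]
  13 | R B5 → L2 miss [-]
  14 | W B1 → L1 miss [D]
  15 | R B8 → L2 miss [-]

DIRTY = [0, 1]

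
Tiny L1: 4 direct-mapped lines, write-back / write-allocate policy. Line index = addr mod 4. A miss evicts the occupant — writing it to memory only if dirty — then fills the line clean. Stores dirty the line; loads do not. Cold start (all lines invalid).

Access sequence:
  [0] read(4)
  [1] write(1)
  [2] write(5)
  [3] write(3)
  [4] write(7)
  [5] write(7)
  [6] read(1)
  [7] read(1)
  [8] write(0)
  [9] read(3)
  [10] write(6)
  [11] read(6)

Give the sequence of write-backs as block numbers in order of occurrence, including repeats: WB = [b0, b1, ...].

0: R B4 -> L0 miss  d=-]
1: W B1 -> L1 miss  d=D]
2: W B5 -> L1 miss wb->B1  d=D]
3: W B3 -> L3 miss  d=D]
4: W B7 -> L3 miss wb->B3  d=D]
5: W B7 -> L3 hit  d=D]
6: R B1 -> L1 miss wb->B5  d=-]
7: R B1 -> L1 hit  d=-]
8: W B0 -> L0 miss  d=D]
9: R B3 -> L3 miss wb->B7  d=-]
10: W B6 -> L2 miss  d=D]
11: R B6 -> L2 hit  d=D]

WB = [1, 3, 5, 7]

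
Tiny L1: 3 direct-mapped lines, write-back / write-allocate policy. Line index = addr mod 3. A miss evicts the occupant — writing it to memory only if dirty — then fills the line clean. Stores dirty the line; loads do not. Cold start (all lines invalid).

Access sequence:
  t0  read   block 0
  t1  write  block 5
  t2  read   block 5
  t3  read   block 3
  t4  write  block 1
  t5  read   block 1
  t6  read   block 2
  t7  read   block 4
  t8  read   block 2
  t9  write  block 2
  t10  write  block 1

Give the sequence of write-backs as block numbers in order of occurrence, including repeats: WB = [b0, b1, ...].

0: R B0 -> L0 miss  d=-]
1: W B5 -> L2 miss  d=D]
2: R B5 -> L2 hit  d=D]
3: R B3 -> L0 miss  d=-]
4: W B1 -> L1 miss  d=D]
5: R B1 -> L1 hit  d=D]
6: R B2 -> L2 miss wb->B5  d=-]
7: R B4 -> L1 miss wb->B1  d=-]
8: R B2 -> L2 hit  d=-]
9: W B2 -> L2 hit  d=D]
10: W B1 -> L1 miss  d=D]

WB = [5, 1]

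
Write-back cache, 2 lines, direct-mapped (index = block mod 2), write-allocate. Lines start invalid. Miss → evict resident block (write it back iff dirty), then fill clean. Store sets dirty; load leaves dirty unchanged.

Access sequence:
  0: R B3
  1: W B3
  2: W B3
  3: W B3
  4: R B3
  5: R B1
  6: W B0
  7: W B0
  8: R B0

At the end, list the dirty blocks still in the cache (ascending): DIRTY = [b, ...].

0: R B3 → L1 miss [-]
1: W B3 → L1 hit [D]
2: W B3 → L1 hit [D]
3: W B3 → L1 hit [D]
4: R B3 → L1 hit [D]
5: R B1 → L1 miss wb→B3 [-]
6: W B0 → L0 miss [D]
7: W B0 → L0 hit [D]
8: R B0 → L0 hit [D]

DIRTY = [0]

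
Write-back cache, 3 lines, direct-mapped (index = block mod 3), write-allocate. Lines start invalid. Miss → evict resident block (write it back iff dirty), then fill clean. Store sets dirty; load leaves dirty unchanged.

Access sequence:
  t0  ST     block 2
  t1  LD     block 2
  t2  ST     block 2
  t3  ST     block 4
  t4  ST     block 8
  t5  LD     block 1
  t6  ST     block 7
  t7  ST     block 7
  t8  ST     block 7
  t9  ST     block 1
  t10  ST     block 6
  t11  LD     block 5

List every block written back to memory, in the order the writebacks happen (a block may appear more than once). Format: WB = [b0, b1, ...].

0: W B2 -> L2 miss  d=D]
1: R B2 -> L2 hit  d=D]
2: W B2 -> L2 hit  d=D]
3: W B4 -> L1 miss  d=D]
4: W B8 -> L2 miss wb->B2  d=D]
5: R B1 -> L1 miss wb->B4  d=-]
6: W B7 -> L1 miss  d=D]
7: W B7 -> L1 hit  d=D]
8: W B7 -> L1 hit  d=D]
9: W B1 -> L1 miss wb->B7  d=D]
10: W B6 -> L0 miss  d=D]
11: R B5 -> L2 miss wb->B8  d=-]

WB = [2, 4, 7, 8]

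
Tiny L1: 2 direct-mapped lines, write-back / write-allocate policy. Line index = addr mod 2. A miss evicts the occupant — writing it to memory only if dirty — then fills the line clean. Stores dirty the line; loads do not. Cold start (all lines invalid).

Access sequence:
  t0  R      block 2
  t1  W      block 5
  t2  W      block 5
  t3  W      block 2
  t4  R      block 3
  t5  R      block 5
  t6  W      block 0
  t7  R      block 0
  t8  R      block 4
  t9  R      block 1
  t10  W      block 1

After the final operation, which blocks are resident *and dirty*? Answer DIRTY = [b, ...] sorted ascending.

DIRTY = [1]

0: R B2 → L0 miss [-]
1: W B5 → L1 miss [D]
2: W B5 → L1 hit [D]
3: W B2 → L0 hit [D]
4: R B3 → L1 miss wb→B5 [-]
5: R B5 → L1 miss [-]
6: W B0 → L0 miss wb→B2 [D]
7: R B0 → L0 hit [D]
8: R B4 → L0 miss wb→B0 [-]
9: R B1 → L1 miss [-]
10: W B1 → L1 hit [D]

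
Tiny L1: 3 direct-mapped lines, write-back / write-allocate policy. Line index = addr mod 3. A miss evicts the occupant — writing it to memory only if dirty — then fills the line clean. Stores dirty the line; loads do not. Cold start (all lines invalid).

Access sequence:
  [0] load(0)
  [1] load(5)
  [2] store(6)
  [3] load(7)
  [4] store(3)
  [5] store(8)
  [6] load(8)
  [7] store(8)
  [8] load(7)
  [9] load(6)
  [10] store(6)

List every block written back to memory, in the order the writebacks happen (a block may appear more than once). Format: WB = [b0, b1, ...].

0: R B0 -> L0 miss  d=-]
1: R B5 -> L2 miss  d=-]
2: W B6 -> L0 miss  d=D]
3: R B7 -> L1 miss  d=-]
4: W B3 -> L0 miss wb->B6  d=D]
5: W B8 -> L2 miss  d=D]
6: R B8 -> L2 hit  d=D]
7: W B8 -> L2 hit  d=D]
8: R B7 -> L1 hit  d=-]
9: R B6 -> L0 miss wb->B3  d=-]
10: W B6 -> L0 hit  d=D]

WB = [6, 3]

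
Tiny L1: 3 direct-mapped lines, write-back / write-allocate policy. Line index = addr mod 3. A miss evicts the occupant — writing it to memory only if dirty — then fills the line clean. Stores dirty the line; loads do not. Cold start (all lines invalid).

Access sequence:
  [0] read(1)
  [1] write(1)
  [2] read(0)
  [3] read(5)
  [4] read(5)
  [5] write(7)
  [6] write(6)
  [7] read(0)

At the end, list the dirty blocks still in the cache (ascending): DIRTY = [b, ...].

  0 | R B1 → L1 miss [-]
  1 | W B1 → L1 hit [D]
  2 | R B0 → L0 miss [-]
  3 | R B5 → L2 miss [-]
  4 | R B5 → L2 hit [-]
  5 | W B7 → L1 miss wb→B1 [D]
  6 | W B6 → L0 miss [D]
  7 | R B0 → L0 miss wb→B6 [-]

DIRTY = [7]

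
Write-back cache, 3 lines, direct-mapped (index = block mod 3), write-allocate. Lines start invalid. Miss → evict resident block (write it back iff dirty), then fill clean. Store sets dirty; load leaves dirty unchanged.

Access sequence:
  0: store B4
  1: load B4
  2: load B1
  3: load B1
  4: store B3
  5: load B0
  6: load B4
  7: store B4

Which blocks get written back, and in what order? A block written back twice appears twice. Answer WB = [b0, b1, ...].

0: W B4 → L1 miss [D]
1: R B4 → L1 hit [D]
2: R B1 → L1 miss wb→B4 [-]
3: R B1 → L1 hit [-]
4: W B3 → L0 miss [D]
5: R B0 → L0 miss wb→B3 [-]
6: R B4 → L1 miss [-]
7: W B4 → L1 hit [D]

WB = [4, 3]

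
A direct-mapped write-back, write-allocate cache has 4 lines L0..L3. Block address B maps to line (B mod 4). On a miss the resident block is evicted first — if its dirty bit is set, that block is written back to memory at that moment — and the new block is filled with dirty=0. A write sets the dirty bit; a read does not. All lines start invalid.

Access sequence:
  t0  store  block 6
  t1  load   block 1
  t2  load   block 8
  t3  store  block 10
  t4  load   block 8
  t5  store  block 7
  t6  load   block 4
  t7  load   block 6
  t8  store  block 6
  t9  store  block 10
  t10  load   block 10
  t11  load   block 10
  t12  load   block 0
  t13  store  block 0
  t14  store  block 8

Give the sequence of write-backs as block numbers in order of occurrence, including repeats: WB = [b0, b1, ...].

WB = [6, 10, 6, 0]

  0 | W B6 → L2 miss [D]
  1 | R B1 → L1 miss [-]
  2 | R B8 → L0 miss [-]
  3 | W B10 → L2 miss wb→B6 [D]
  4 | R B8 → L0 hit [-]
  5 | W B7 → L3 miss [D]
  6 | R B4 → L0 miss [-]
  7 | R B6 → L2 miss wb→B10 [-]
  8 | W B6 → L2 hit [D]
  9 | W B10 → L2 miss wb→B6 [D]
  10 | R B10 → L2 hit [D]
  11 | R B10 → L2 hit [D]
  12 | R B0 → L0 miss [-]
  13 | W B0 → L0 hit [D]
  14 | W B8 → L0 miss wb→B0 [D]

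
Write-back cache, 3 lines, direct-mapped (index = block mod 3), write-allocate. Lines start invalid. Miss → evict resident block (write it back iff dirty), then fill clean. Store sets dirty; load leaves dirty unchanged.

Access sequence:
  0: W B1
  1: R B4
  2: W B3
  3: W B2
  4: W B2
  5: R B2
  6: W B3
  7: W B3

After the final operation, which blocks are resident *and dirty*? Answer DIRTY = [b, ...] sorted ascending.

0: W B1 -> L1 miss  d=D]
1: R B4 -> L1 miss wb->B1  d=-]
2: W B3 -> L0 miss  d=D]
3: W B2 -> L2 miss  d=D]
4: W B2 -> L2 hit  d=D]
5: R B2 -> L2 hit  d=D]
6: W B3 -> L0 hit  d=D]
7: W B3 -> L0 hit  d=D]

DIRTY = [2, 3]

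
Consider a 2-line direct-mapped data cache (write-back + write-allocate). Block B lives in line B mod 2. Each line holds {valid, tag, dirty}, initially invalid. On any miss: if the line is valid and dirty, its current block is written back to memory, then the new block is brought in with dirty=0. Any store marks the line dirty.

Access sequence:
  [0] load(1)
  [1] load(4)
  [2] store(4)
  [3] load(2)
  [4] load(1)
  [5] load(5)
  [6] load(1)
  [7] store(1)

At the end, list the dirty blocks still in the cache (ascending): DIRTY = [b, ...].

0: R B1 -> L1 miss  d=-]
1: R B4 -> L0 miss  d=-]
2: W B4 -> L0 hit  d=D]
3: R B2 -> L0 miss wb->B4  d=-]
4: R B1 -> L1 hit  d=-]
5: R B5 -> L1 miss  d=-]
6: R B1 -> L1 miss  d=-]
7: W B1 -> L1 hit  d=D]

DIRTY = [1]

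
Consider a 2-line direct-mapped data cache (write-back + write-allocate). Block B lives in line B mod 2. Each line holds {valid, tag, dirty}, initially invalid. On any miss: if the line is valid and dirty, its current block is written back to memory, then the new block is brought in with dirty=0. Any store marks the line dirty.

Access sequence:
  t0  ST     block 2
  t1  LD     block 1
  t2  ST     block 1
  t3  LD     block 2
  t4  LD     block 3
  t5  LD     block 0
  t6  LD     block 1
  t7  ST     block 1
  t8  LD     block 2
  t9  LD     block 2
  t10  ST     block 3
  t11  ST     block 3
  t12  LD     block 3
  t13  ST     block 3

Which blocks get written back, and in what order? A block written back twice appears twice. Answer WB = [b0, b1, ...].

0: W B2 → L0 miss [D]
1: R B1 → L1 miss [-]
2: W B1 → L1 hit [D]
3: R B2 → L0 hit [D]
4: R B3 → L1 miss wb→B1 [-]
5: R B0 → L0 miss wb→B2 [-]
6: R B1 → L1 miss [-]
7: W B1 → L1 hit [D]
8: R B2 → L0 miss [-]
9: R B2 → L0 hit [-]
10: W B3 → L1 miss wb→B1 [D]
11: W B3 → L1 hit [D]
12: R B3 → L1 hit [D]
13: W B3 → L1 hit [D]

WB = [1, 2, 1]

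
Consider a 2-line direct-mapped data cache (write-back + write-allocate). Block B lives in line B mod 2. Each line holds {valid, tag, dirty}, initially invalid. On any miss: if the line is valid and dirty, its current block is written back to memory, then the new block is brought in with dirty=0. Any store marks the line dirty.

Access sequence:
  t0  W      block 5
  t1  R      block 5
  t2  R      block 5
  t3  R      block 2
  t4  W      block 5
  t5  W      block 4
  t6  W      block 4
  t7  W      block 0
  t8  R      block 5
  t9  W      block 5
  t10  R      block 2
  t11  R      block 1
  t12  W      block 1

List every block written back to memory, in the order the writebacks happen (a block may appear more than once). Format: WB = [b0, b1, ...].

WB = [4, 0, 5]

  0 | W B5 → L1 miss [D]
  1 | R B5 → L1 hit [D]
  2 | R B5 → L1 hit [D]
  3 | R B2 → L0 miss [-]
  4 | W B5 → L1 hit [D]
  5 | W B4 → L0 miss [D]
  6 | W B4 → L0 hit [D]
  7 | W B0 → L0 miss wb→B4 [D]
  8 | R B5 → L1 hit [D]
  9 | W B5 → L1 hit [D]
  10 | R B2 → L0 miss wb→B0 [-]
  11 | R B1 → L1 miss wb→B5 [-]
  12 | W B1 → L1 hit [D]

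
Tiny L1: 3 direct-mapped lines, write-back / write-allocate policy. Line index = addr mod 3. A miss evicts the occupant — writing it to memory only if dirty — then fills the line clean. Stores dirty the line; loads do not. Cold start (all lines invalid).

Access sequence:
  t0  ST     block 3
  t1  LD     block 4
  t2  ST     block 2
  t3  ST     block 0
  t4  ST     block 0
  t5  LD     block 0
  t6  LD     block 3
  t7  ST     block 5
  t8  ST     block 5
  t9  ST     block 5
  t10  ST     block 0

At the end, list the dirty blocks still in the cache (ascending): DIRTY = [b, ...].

  0 | W B3 → L0 miss [D]
  1 | R B4 → L1 miss [-]
  2 | W B2 → L2 miss [D]
  3 | W B0 → L0 miss wb→B3 [D]
  4 | W B0 → L0 hit [D]
  5 | R B0 → L0 hit [D]
  6 | R B3 → L0 miss wb→B0 [-]
  7 | W B5 → L2 miss wb→B2 [D]
  8 | W B5 → L2 hit [D]
  9 | W B5 → L2 hit [D]
  10 | W B0 → L0 miss [D]

DIRTY = [0, 5]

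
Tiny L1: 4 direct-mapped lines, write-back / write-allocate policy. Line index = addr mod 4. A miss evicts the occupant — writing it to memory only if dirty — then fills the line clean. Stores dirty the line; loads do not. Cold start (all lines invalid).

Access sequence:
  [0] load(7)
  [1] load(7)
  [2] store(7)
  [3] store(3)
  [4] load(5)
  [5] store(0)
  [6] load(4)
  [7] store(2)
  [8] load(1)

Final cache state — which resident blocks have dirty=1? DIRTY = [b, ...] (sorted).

DIRTY = [2, 3]

  0 | R B7 → L3 miss [-]
  1 | R B7 → L3 hit [-]
  2 | W B7 → L3 hit [D]
  3 | W B3 → L3 miss wb→B7 [D]
  4 | R B5 → L1 miss [-]
  5 | W B0 → L0 miss [D]
  6 | R B4 → L0 miss wb→B0 [-]
  7 | W B2 → L2 miss [D]
  8 | R B1 → L1 miss [-]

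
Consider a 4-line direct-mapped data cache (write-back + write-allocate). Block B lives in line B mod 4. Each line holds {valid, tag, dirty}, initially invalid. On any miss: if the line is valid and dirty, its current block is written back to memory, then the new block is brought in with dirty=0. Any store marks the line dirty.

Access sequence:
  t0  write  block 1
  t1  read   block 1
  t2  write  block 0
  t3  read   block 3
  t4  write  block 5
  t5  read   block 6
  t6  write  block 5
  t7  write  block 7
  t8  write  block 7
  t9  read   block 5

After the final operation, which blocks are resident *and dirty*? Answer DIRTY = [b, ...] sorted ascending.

  0 | W B1 → L1 miss [D]
  1 | R B1 → L1 hit [D]
  2 | W B0 → L0 miss [D]
  3 | R B3 → L3 miss [-]
  4 | W B5 → L1 miss wb→B1 [D]
  5 | R B6 → L2 miss [-]
  6 | W B5 → L1 hit [D]
  7 | W B7 → L3 miss [D]
  8 | W B7 → L3 hit [D]
  9 | R B5 → L1 hit [D]

DIRTY = [0, 5, 7]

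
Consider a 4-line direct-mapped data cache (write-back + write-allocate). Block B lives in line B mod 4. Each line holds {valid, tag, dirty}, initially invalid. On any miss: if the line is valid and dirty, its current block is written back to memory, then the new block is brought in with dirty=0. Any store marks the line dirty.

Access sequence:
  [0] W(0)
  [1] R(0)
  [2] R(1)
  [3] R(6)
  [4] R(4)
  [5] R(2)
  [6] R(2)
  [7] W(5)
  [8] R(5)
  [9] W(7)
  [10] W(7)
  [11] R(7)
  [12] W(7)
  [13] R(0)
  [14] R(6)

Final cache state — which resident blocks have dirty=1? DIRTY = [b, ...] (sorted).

DIRTY = [5, 7]

0: W B0 -> L0 miss  d=D]
1: R B0 -> L0 hit  d=D]
2: R B1 -> L1 miss  d=-]
3: R B6 -> L2 miss  d=-]
4: R B4 -> L0 miss wb->B0  d=-]
5: R B2 -> L2 miss  d=-]
6: R B2 -> L2 hit  d=-]
7: W B5 -> L1 miss  d=D]
8: R B5 -> L1 hit  d=D]
9: W B7 -> L3 miss  d=D]
10: W B7 -> L3 hit  d=D]
11: R B7 -> L3 hit  d=D]
12: W B7 -> L3 hit  d=D]
13: R B0 -> L0 miss  d=-]
14: R B6 -> L2 miss  d=-]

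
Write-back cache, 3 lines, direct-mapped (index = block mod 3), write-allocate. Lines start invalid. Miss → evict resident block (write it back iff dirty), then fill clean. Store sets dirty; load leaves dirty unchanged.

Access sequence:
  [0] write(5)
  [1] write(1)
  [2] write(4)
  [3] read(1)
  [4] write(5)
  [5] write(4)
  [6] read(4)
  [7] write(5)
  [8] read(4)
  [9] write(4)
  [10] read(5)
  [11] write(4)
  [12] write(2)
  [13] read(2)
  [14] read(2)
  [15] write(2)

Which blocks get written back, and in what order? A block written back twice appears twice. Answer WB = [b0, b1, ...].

WB = [1, 4, 5]

0: W B5 -> L2 miss  d=D]
1: W B1 -> L1 miss  d=D]
2: W B4 -> L1 miss wb->B1  d=D]
3: R B1 -> L1 miss wb->B4  d=-]
4: W B5 -> L2 hit  d=D]
5: W B4 -> L1 miss  d=D]
6: R B4 -> L1 hit  d=D]
7: W B5 -> L2 hit  d=D]
8: R B4 -> L1 hit  d=D]
9: W B4 -> L1 hit  d=D]
10: R B5 -> L2 hit  d=D]
11: W B4 -> L1 hit  d=D]
12: W B2 -> L2 miss wb->B5  d=D]
13: R B2 -> L2 hit  d=D]
14: R B2 -> L2 hit  d=D]
15: W B2 -> L2 hit  d=D]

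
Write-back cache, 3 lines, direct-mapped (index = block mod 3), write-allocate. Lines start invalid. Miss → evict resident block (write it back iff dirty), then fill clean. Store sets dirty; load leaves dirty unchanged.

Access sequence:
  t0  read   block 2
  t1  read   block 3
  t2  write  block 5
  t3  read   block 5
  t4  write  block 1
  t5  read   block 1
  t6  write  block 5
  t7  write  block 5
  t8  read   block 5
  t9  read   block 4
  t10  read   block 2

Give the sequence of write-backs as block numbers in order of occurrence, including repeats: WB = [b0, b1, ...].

0: R B2 -> L2 miss  d=-]
1: R B3 -> L0 miss  d=-]
2: W B5 -> L2 miss  d=D]
3: R B5 -> L2 hit  d=D]
4: W B1 -> L1 miss  d=D]
5: R B1 -> L1 hit  d=D]
6: W B5 -> L2 hit  d=D]
7: W B5 -> L2 hit  d=D]
8: R B5 -> L2 hit  d=D]
9: R B4 -> L1 miss wb->B1  d=-]
10: R B2 -> L2 miss wb->B5  d=-]

WB = [1, 5]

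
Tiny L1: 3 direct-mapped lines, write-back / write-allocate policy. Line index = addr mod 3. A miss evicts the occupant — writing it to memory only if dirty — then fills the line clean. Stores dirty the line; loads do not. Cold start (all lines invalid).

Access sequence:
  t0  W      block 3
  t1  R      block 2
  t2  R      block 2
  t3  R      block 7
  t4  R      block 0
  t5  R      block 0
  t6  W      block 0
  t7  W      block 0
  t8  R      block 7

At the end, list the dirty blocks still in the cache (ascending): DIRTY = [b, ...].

DIRTY = [0]

  0 | W B3 → L0 miss [D]
  1 | R B2 → L2 miss [-]
  2 | R B2 → L2 hit [-]
  3 | R B7 → L1 miss [-]
  4 | R B0 → L0 miss wb→B3 [-]
  5 | R B0 → L0 hit [-]
  6 | W B0 → L0 hit [D]
  7 | W B0 → L0 hit [D]
  8 | R B7 → L1 hit [-]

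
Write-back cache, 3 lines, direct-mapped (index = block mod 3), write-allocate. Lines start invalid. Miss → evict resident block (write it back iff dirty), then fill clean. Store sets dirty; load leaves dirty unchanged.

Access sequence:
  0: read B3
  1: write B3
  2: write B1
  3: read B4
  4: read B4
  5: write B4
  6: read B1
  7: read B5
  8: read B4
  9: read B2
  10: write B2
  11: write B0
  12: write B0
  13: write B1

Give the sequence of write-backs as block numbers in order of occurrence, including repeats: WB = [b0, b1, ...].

WB = [1, 4, 3]

  0 | R B3 → L0 miss [-]
  1 | W B3 → L0 hit [D]
  2 | W B1 → L1 miss [D]
  3 | R B4 → L1 miss wb→B1 [-]
  4 | R B4 → L1 hit [-]
  5 | W B4 → L1 hit [D]
  6 | R B1 → L1 miss wb→B4 [-]
  7 | R B5 → L2 miss [-]
  8 | R B4 → L1 miss [-]
  9 | R B2 → L2 miss [-]
  10 | W B2 → L2 hit [D]
  11 | W B0 → L0 miss wb→B3 [D]
  12 | W B0 → L0 hit [D]
  13 | W B1 → L1 miss [D]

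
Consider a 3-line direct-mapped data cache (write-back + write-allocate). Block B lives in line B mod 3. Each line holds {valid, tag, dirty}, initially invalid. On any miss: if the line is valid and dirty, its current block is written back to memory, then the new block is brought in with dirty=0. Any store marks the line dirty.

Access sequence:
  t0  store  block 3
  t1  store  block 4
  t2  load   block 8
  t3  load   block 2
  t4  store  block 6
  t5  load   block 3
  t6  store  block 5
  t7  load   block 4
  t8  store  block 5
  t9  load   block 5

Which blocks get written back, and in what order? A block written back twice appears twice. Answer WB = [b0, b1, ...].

  0 | W B3 → L0 miss [D]
  1 | W B4 → L1 miss [D]
  2 | R B8 → L2 miss [-]
  3 | R B2 → L2 miss [-]
  4 | W B6 → L0 miss wb→B3 [D]
  5 | R B3 → L0 miss wb→B6 [-]
  6 | W B5 → L2 miss [D]
  7 | R B4 → L1 hit [D]
  8 | W B5 → L2 hit [D]
  9 | R B5 → L2 hit [D]

WB = [3, 6]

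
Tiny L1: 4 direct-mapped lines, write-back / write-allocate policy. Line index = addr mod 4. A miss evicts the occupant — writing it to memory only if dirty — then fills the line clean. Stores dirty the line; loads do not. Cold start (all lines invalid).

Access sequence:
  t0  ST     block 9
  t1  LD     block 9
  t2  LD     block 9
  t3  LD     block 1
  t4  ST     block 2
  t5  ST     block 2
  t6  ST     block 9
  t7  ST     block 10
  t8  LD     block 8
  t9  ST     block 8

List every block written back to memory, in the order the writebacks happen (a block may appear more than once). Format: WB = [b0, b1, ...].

WB = [9, 2]

0: W B9 → L1 miss [D]
1: R B9 → L1 hit [D]
2: R B9 → L1 hit [D]
3: R B1 → L1 miss wb→B9 [-]
4: W B2 → L2 miss [D]
5: W B2 → L2 hit [D]
6: W B9 → L1 miss [D]
7: W B10 → L2 miss wb→B2 [D]
8: R B8 → L0 miss [-]
9: W B8 → L0 hit [D]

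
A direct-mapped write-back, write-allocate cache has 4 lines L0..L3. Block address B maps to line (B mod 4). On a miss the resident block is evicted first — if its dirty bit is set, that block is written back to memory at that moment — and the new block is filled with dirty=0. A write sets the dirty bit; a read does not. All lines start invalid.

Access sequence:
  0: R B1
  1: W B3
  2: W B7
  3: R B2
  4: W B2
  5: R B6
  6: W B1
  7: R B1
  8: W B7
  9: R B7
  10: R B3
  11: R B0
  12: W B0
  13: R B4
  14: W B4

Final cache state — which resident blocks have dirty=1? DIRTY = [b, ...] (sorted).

DIRTY = [1, 4]

0: R B1 -> L1 miss  d=-]
1: W B3 -> L3 miss  d=D]
2: W B7 -> L3 miss wb->B3  d=D]
3: R B2 -> L2 miss  d=-]
4: W B2 -> L2 hit  d=D]
5: R B6 -> L2 miss wb->B2  d=-]
6: W B1 -> L1 hit  d=D]
7: R B1 -> L1 hit  d=D]
8: W B7 -> L3 hit  d=D]
9: R B7 -> L3 hit  d=D]
10: R B3 -> L3 miss wb->B7  d=-]
11: R B0 -> L0 miss  d=-]
12: W B0 -> L0 hit  d=D]
13: R B4 -> L0 miss wb->B0  d=-]
14: W B4 -> L0 hit  d=D]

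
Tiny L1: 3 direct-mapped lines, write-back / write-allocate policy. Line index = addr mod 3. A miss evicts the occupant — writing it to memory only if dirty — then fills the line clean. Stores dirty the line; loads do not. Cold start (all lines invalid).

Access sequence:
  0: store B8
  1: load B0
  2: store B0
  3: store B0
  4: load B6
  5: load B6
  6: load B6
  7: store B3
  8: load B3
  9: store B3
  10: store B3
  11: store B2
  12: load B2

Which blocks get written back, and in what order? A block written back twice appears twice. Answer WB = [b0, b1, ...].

WB = [0, 8]

0: W B8 → L2 miss [D]
1: R B0 → L0 miss [-]
2: W B0 → L0 hit [D]
3: W B0 → L0 hit [D]
4: R B6 → L0 miss wb→B0 [-]
5: R B6 → L0 hit [-]
6: R B6 → L0 hit [-]
7: W B3 → L0 miss [D]
8: R B3 → L0 hit [D]
9: W B3 → L0 hit [D]
10: W B3 → L0 hit [D]
11: W B2 → L2 miss wb→B8 [D]
12: R B2 → L2 hit [D]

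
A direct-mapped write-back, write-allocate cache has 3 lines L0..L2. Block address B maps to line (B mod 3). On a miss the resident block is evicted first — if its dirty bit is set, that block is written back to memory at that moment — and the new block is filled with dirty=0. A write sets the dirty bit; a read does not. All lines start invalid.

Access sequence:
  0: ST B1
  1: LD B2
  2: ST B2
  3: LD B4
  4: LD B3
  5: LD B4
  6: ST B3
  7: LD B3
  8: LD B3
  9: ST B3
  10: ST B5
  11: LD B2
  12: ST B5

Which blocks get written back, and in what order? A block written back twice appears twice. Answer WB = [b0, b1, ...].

WB = [1, 2, 5]

  0 | W B1 → L1 miss [D]
  1 | R B2 → L2 miss [-]
  2 | W B2 → L2 hit [D]
  3 | R B4 → L1 miss wb→B1 [-]
  4 | R B3 → L0 miss [-]
  5 | R B4 → L1 hit [-]
  6 | W B3 → L0 hit [D]
  7 | R B3 → L0 hit [D]
  8 | R B3 → L0 hit [D]
  9 | W B3 → L0 hit [D]
  10 | W B5 → L2 miss wb→B2 [D]
  11 | R B2 → L2 miss wb→B5 [-]
  12 | W B5 → L2 miss [D]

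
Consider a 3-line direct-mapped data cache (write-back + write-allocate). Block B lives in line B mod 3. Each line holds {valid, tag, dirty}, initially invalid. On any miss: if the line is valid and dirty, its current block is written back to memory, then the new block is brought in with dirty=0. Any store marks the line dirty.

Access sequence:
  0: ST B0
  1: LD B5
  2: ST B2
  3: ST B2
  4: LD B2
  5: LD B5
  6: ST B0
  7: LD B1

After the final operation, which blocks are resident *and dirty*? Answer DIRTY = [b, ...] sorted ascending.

0: W B0 -> L0 miss  d=D]
1: R B5 -> L2 miss  d=-]
2: W B2 -> L2 miss  d=D]
3: W B2 -> L2 hit  d=D]
4: R B2 -> L2 hit  d=D]
5: R B5 -> L2 miss wb->B2  d=-]
6: W B0 -> L0 hit  d=D]
7: R B1 -> L1 miss  d=-]

DIRTY = [0]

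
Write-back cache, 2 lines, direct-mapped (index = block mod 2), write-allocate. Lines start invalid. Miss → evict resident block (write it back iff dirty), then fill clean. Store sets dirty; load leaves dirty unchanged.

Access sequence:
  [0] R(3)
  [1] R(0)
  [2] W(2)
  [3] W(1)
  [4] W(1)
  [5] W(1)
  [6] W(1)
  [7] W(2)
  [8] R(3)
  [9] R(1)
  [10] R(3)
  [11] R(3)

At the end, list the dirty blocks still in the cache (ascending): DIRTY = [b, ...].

  0 | R B3 → L1 miss [-]
  1 | R B0 → L0 miss [-]
  2 | W B2 → L0 miss [D]
  3 | W B1 → L1 miss [D]
  4 | W B1 → L1 hit [D]
  5 | W B1 → L1 hit [D]
  6 | W B1 → L1 hit [D]
  7 | W B2 → L0 hit [D]
  8 | R B3 → L1 miss wb→B1 [-]
  9 | R B1 → L1 miss [-]
  10 | R B3 → L1 miss [-]
  11 | R B3 → L1 hit [-]

DIRTY = [2]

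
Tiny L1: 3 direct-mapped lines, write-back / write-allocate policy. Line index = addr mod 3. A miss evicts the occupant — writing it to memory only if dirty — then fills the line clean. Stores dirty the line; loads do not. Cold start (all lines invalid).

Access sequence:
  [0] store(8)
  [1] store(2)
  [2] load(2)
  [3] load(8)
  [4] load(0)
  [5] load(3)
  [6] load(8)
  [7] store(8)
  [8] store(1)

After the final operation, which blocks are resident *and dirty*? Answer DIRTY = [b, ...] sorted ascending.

DIRTY = [1, 8]

  0 | W B8 → L2 miss [D]
  1 | W B2 → L2 miss wb→B8 [D]
  2 | R B2 → L2 hit [D]
  3 | R B8 → L2 miss wb→B2 [-]
  4 | R B0 → L0 miss [-]
  5 | R B3 → L0 miss [-]
  6 | R B8 → L2 hit [-]
  7 | W B8 → L2 hit [D]
  8 | W B1 → L1 miss [D]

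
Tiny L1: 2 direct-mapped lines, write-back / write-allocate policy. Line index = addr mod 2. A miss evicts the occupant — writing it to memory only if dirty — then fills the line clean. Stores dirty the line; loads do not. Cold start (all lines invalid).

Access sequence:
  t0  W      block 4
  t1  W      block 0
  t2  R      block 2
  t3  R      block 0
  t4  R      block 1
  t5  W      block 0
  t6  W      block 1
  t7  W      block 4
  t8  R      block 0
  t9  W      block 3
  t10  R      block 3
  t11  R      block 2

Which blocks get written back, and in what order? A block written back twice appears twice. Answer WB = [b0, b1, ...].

0: W B4 → L0 miss [D]
1: W B0 → L0 miss wb→B4 [D]
2: R B2 → L0 miss wb→B0 [-]
3: R B0 → L0 miss [-]
4: R B1 → L1 miss [-]
5: W B0 → L0 hit [D]
6: W B1 → L1 hit [D]
7: W B4 → L0 miss wb→B0 [D]
8: R B0 → L0 miss wb→B4 [-]
9: W B3 → L1 miss wb→B1 [D]
10: R B3 → L1 hit [D]
11: R B2 → L0 miss [-]

WB = [4, 0, 0, 4, 1]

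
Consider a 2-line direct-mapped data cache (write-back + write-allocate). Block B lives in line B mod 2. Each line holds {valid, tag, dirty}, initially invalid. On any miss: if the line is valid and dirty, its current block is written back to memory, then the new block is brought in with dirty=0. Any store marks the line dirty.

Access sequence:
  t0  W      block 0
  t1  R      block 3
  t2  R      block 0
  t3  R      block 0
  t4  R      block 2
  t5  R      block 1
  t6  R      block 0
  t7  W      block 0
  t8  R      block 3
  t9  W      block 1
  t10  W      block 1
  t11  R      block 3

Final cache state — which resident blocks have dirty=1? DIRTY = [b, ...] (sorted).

DIRTY = [0]

  0 | W B0 → L0 miss [D]
  1 | R B3 → L1 miss [-]
  2 | R B0 → L0 hit [D]
  3 | R B0 → L0 hit [D]
  4 | R B2 → L0 miss wb→B0 [-]
  5 | R B1 → L1 miss [-]
  6 | R B0 → L0 miss [-]
  7 | W B0 → L0 hit [D]
  8 | R B3 → L1 miss [-]
  9 | W B1 → L1 miss [D]
  10 | W B1 → L1 hit [D]
  11 | R B3 → L1 miss wb→B1 [-]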